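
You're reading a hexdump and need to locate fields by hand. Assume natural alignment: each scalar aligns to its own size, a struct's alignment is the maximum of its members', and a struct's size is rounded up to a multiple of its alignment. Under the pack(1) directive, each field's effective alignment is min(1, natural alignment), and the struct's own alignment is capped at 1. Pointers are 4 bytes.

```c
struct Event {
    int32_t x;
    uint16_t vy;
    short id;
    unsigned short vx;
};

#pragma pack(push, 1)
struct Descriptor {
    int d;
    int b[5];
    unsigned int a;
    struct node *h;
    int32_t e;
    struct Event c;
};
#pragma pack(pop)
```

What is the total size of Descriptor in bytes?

48

Event: x at 0 (size 4, align 4) → ends 4; vy at 4 (size 2, align 2) → ends 6; id at 6 (size 2, align 2) → ends 8; vx at 8 (size 2, align 2) → ends 10; tail pad 2 to reach multiple of 4; total 12 bytes, alignment 4
d at 0 (size 4, align 1) → ends 4
b at 4 (size 20, align 1) → ends 24
a at 24 (size 4, align 1) → ends 28
h at 28 (size 4, align 1) → ends 32
e at 32 (size 4, align 1) → ends 36
c at 36 (size 12, align 1) → ends 48
total 48 bytes, alignment 1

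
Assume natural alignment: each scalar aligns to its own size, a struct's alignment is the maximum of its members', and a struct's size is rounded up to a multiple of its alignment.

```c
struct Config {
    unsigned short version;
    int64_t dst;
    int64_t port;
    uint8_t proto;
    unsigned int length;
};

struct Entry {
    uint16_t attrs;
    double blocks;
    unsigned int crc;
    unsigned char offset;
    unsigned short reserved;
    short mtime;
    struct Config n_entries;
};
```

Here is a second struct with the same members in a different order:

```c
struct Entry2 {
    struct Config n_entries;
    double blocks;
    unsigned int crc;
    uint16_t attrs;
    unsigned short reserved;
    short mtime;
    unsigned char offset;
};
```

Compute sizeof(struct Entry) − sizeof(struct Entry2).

8

Config: @0: version [2B, align 2] → 2; +6 pad (align 8); @8: dst [8B, align 8] → 16; @16: port [8B, align 8] → 24; @24: proto [1B, align 1] → 25; +3 pad (align 4); @28: length [4B, align 4] → 32; size 32, align 8
@0: attrs [2B, align 2] → 2
+6 pad (align 8)
@8: blocks [8B, align 8] → 16
@16: crc [4B, align 4] → 20
@20: offset [1B, align 1] → 21
+1 pad (align 2)
@22: reserved [2B, align 2] → 24
@24: mtime [2B, align 2] → 26
+6 pad (align 8)
@32: n_entries [32B, align 8] → 64
size 64, align 8
— Entry2 —
@0: n_entries [32B, align 8] → 32
@32: blocks [8B, align 8] → 40
@40: crc [4B, align 4] → 44
@44: attrs [2B, align 2] → 46
@46: reserved [2B, align 2] → 48
@48: mtime [2B, align 2] → 50
@50: offset [1B, align 1] → 51
+5 tail pad (align 8)
size 56, align 8
64 − 56 = 8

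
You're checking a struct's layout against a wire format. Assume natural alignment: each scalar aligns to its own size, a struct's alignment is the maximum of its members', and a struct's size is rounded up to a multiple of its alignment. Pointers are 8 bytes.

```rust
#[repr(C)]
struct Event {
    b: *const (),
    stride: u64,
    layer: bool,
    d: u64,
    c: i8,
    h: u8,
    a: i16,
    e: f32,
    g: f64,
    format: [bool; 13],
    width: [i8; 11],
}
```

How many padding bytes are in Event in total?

b at 0 (size 8, align 8) → ends 8
stride at 8 (size 8, align 8) → ends 16
layer at 16 (size 1, align 1) → ends 17
pad 7 to align 8 for d
d at 24 (size 8, align 8) → ends 32
c at 32 (size 1, align 1) → ends 33
h at 33 (size 1, align 1) → ends 34
a at 34 (size 2, align 2) → ends 36
e at 36 (size 4, align 4) → ends 40
g at 40 (size 8, align 8) → ends 48
format at 48 (size 13, align 1) → ends 61
width at 61 (size 11, align 1) → ends 72
total 72 bytes, alignment 8
data bytes 65, size 72 → padding 7

7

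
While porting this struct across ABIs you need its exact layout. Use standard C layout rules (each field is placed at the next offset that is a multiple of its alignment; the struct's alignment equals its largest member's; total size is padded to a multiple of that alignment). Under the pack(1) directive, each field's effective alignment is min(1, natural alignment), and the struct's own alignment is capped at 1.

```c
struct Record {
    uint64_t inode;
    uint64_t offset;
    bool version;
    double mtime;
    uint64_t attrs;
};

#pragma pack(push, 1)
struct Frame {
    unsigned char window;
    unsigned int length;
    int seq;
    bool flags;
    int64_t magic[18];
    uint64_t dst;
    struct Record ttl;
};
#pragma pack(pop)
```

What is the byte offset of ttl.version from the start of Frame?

Record: @0: inode [8B, align 8] → 8; @8: offset [8B, align 8] → 16; @16: version [1B, align 1] → 17; +7 pad (align 8); @24: mtime [8B, align 8] → 32; @32: attrs [8B, align 8] → 40; size 40, align 8
@0: window [1B, align 1] → 1
@1: length [4B, align 1] → 5
@5: seq [4B, align 1] → 9
@9: flags [1B, align 1] → 10
@10: magic [144B, align 1] → 154
@154: dst [8B, align 1] → 162
@162: ttl [40B, align 1] → 202
within Record: version at 16
162 + 16 = 178

178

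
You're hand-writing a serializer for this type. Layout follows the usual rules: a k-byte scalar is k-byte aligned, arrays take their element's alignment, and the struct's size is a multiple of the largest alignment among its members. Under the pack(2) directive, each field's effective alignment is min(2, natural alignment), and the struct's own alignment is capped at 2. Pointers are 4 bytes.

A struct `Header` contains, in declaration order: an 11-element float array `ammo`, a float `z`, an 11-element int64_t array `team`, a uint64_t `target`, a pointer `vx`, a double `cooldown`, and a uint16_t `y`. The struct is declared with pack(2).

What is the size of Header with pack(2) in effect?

ammo at 0 (size 44, align 2) → ends 44
z at 44 (size 4, align 2) → ends 48
team at 48 (size 88, align 2) → ends 136
target at 136 (size 8, align 2) → ends 144
vx at 144 (size 4, align 2) → ends 148
cooldown at 148 (size 8, align 2) → ends 156
y at 156 (size 2, align 2) → ends 158
total 158 bytes, alignment 2

158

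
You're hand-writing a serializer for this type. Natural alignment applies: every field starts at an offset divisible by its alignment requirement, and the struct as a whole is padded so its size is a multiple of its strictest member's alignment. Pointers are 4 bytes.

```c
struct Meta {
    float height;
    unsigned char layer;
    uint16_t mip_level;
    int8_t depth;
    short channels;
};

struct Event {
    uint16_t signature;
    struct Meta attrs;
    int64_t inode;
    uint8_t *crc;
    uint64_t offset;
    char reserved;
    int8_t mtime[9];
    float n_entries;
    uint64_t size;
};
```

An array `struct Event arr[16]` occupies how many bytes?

Meta: height at 0 (size 4, align 4) → ends 4; layer at 4 (size 1, align 1) → ends 5; pad 1 to align 2 for mip_level; mip_level at 6 (size 2, align 2) → ends 8; depth at 8 (size 1, align 1) → ends 9; pad 1 to align 2 for channels; channels at 10 (size 2, align 2) → ends 12; total 12 bytes, alignment 4
signature at 0 (size 2, align 2) → ends 2
pad 2 to align 4 for attrs
attrs at 4 (size 12, align 4) → ends 16
inode at 16 (size 8, align 8) → ends 24
crc at 24 (size 4, align 4) → ends 28
pad 4 to align 8 for offset
offset at 32 (size 8, align 8) → ends 40
reserved at 40 (size 1, align 1) → ends 41
mtime at 41 (size 9, align 1) → ends 50
pad 2 to align 4 for n_entries
n_entries at 52 (size 4, align 4) → ends 56
size at 56 (size 8, align 8) → ends 64
total 64 bytes, alignment 8
array of 16: 16 × 64 = 1024

1024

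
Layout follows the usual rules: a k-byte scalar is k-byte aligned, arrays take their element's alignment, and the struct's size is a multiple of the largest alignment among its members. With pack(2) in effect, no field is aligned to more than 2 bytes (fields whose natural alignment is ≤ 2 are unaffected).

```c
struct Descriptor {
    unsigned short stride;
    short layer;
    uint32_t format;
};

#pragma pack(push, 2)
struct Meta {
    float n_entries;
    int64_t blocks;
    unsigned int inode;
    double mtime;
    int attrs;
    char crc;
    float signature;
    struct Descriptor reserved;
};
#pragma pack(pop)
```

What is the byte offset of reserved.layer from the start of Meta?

Descriptor: 0..2  stride  (2B, 2-aligned); 2..4  layer  (2B, 2-aligned); 4..8  format  (4B, 4-aligned); sizeof = 8, alignof = 4
0..4  n_entries  (4B, 2-aligned)
4..12  blocks  (8B, 2-aligned)
12..16  inode  (4B, 2-aligned)
16..24  mtime  (8B, 2-aligned)
24..28  attrs  (4B, 2-aligned)
28..29  crc  (1B, 1-aligned)
29..30  -- padding (1B)
30..34  signature  (4B, 2-aligned)
34..42  reserved  (8B, 2-aligned)
within Descriptor: layer at 2
34 + 2 = 36

36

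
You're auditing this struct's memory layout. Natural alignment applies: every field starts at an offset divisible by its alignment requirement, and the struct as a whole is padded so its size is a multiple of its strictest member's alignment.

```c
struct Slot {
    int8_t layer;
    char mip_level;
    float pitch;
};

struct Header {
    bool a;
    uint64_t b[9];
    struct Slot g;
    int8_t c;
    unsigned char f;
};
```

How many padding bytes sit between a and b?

7

Slot: @0: layer [1B, align 1] → 1; @1: mip_level [1B, align 1] → 2; +2 pad (align 4); @4: pitch [4B, align 4] → 8; size 8, align 4
@0: a [1B, align 1] → 1
+7 pad (align 8)
@8: b [72B, align 8] → 80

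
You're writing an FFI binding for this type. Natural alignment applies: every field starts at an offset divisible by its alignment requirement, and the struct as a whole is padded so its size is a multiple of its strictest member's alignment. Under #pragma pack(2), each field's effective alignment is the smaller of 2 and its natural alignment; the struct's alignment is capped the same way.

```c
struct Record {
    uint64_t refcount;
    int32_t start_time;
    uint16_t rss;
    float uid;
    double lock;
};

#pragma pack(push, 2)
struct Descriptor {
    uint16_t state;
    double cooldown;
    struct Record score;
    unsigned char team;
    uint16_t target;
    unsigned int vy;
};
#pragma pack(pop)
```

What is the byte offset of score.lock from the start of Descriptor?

34

Record: 0..8  refcount  (8B, 8-aligned); 8..12  start_time  (4B, 4-aligned); 12..14  rss  (2B, 2-aligned); 14..16  -- padding (2B); 16..20  uid  (4B, 4-aligned); 20..24  -- padding (4B); 24..32  lock  (8B, 8-aligned); sizeof = 32, alignof = 8
0..2  state  (2B, 2-aligned)
2..10  cooldown  (8B, 2-aligned)
10..42  score  (32B, 2-aligned)
within Record: lock at 24
10 + 24 = 34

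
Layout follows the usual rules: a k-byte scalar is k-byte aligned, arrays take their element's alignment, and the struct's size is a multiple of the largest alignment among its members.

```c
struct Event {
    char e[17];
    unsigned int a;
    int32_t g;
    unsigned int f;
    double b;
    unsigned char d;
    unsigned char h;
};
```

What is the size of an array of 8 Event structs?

0..17  e  (17B, 1-aligned)
17..20  -- padding (3B)
20..24  a  (4B, 4-aligned)
24..28  g  (4B, 4-aligned)
28..32  f  (4B, 4-aligned)
32..40  b  (8B, 8-aligned)
40..41  d  (1B, 1-aligned)
41..42  h  (1B, 1-aligned)
42..48  -- tail padding (6B)
sizeof = 48, alignof = 8
array of 8: 8 × 48 = 384

384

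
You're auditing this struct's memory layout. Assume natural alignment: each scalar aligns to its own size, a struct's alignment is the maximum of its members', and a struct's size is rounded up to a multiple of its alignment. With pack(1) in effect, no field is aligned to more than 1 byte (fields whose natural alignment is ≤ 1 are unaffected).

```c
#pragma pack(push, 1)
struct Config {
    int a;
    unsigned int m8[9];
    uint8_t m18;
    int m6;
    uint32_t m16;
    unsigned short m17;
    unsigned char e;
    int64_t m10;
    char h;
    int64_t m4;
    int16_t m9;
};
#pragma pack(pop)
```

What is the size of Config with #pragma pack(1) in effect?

71

a at 0 (size 4, align 1) → ends 4
m8 at 4 (size 36, align 1) → ends 40
m18 at 40 (size 1, align 1) → ends 41
m6 at 41 (size 4, align 1) → ends 45
m16 at 45 (size 4, align 1) → ends 49
m17 at 49 (size 2, align 1) → ends 51
e at 51 (size 1, align 1) → ends 52
m10 at 52 (size 8, align 1) → ends 60
h at 60 (size 1, align 1) → ends 61
m4 at 61 (size 8, align 1) → ends 69
m9 at 69 (size 2, align 1) → ends 71
total 71 bytes, alignment 1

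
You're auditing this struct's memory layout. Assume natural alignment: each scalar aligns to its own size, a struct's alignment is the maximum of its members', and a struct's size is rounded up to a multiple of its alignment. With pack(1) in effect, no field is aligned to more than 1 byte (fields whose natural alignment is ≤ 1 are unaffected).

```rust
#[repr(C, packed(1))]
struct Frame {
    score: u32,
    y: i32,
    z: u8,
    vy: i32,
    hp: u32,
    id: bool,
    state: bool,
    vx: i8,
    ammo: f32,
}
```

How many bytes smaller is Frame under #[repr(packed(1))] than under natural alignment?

4

natural layout:
  0..4  score  (4B, 4-aligned)
  4..8  y  (4B, 4-aligned)
  8..9  z  (1B, 1-aligned)
  9..12  -- padding (3B)
  12..16  vy  (4B, 4-aligned)
  16..20  hp  (4B, 4-aligned)
  20..21  id  (1B, 1-aligned)
  21..22  state  (1B, 1-aligned)
  22..23  vx  (1B, 1-aligned)
  23..24  -- padding (1B)
  24..28  ammo  (4B, 4-aligned)
  sizeof = 28, alignof = 4
packed(1) layout:
  0..4  score  (4B, 1-aligned)
  4..8  y  (4B, 1-aligned)
  8..9  z  (1B, 1-aligned)
  9..13  vy  (4B, 1-aligned)
  13..17  hp  (4B, 1-aligned)
  17..18  id  (1B, 1-aligned)
  18..19  state  (1B, 1-aligned)
  19..20  vx  (1B, 1-aligned)
  20..24  ammo  (4B, 1-aligned)
  sizeof = 24, alignof = 1
28 − 24 = 4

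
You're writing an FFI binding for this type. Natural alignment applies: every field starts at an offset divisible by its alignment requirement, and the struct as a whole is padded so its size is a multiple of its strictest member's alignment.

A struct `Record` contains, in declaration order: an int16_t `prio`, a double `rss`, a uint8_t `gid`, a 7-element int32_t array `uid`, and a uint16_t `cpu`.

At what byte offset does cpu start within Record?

0..2  prio  (2B, 2-aligned)
2..8  -- padding (6B)
8..16  rss  (8B, 8-aligned)
16..17  gid  (1B, 1-aligned)
17..20  -- padding (3B)
20..48  uid  (28B, 4-aligned)
48..50  cpu  (2B, 2-aligned)

48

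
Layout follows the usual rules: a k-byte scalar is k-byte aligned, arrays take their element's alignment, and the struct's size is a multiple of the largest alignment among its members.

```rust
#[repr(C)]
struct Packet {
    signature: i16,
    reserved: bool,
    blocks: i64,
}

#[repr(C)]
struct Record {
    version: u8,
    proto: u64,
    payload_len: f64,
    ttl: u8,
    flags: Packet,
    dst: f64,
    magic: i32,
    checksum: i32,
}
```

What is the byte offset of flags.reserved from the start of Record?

Packet: @0: signature [2B, align 2] → 2; @2: reserved [1B, align 1] → 3; +5 pad (align 8); @8: blocks [8B, align 8] → 16; size 16, align 8
@0: version [1B, align 1] → 1
+7 pad (align 8)
@8: proto [8B, align 8] → 16
@16: payload_len [8B, align 8] → 24
@24: ttl [1B, align 1] → 25
+7 pad (align 8)
@32: flags [16B, align 8] → 48
within Packet: reserved at 2
32 + 2 = 34

34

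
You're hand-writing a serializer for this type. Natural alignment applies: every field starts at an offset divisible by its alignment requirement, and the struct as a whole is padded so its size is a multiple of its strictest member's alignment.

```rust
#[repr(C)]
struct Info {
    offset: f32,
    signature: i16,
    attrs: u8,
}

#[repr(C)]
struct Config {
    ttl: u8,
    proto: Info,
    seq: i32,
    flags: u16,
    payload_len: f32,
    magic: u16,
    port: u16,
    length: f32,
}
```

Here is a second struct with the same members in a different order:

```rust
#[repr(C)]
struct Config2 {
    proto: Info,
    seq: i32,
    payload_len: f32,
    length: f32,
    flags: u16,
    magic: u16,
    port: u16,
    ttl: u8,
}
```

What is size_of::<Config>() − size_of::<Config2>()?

4

Info: offset at 0 (size 4, align 4) → ends 4; signature at 4 (size 2, align 2) → ends 6; attrs at 6 (size 1, align 1) → ends 7; tail pad 1 to reach multiple of 4; total 8 bytes, alignment 4
ttl at 0 (size 1, align 1) → ends 1
pad 3 to align 4 for proto
proto at 4 (size 8, align 4) → ends 12
seq at 12 (size 4, align 4) → ends 16
flags at 16 (size 2, align 2) → ends 18
pad 2 to align 4 for payload_len
payload_len at 20 (size 4, align 4) → ends 24
magic at 24 (size 2, align 2) → ends 26
port at 26 (size 2, align 2) → ends 28
length at 28 (size 4, align 4) → ends 32
total 32 bytes, alignment 4
— Config2 —
proto at 0 (size 8, align 4) → ends 8
seq at 8 (size 4, align 4) → ends 12
payload_len at 12 (size 4, align 4) → ends 16
length at 16 (size 4, align 4) → ends 20
flags at 20 (size 2, align 2) → ends 22
magic at 22 (size 2, align 2) → ends 24
port at 24 (size 2, align 2) → ends 26
ttl at 26 (size 1, align 1) → ends 27
tail pad 1 to reach multiple of 4
total 28 bytes, alignment 4
32 − 28 = 4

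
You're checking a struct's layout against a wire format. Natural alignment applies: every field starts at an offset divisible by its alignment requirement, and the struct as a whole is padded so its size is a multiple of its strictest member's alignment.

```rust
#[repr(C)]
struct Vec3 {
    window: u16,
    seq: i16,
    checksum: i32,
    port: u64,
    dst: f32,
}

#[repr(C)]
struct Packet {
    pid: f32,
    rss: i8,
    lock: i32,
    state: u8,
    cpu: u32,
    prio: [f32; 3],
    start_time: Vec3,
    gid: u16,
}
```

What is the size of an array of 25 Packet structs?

1600

Vec3: window at 0 (size 2, align 2) → ends 2; seq at 2 (size 2, align 2) → ends 4; checksum at 4 (size 4, align 4) → ends 8; port at 8 (size 8, align 8) → ends 16; dst at 16 (size 4, align 4) → ends 20; tail pad 4 to reach multiple of 8; total 24 bytes, alignment 8
pid at 0 (size 4, align 4) → ends 4
rss at 4 (size 1, align 1) → ends 5
pad 3 to align 4 for lock
lock at 8 (size 4, align 4) → ends 12
state at 12 (size 1, align 1) → ends 13
pad 3 to align 4 for cpu
cpu at 16 (size 4, align 4) → ends 20
prio at 20 (size 12, align 4) → ends 32
start_time at 32 (size 24, align 8) → ends 56
gid at 56 (size 2, align 2) → ends 58
tail pad 6 to reach multiple of 8
total 64 bytes, alignment 8
array of 25: 25 × 64 = 1600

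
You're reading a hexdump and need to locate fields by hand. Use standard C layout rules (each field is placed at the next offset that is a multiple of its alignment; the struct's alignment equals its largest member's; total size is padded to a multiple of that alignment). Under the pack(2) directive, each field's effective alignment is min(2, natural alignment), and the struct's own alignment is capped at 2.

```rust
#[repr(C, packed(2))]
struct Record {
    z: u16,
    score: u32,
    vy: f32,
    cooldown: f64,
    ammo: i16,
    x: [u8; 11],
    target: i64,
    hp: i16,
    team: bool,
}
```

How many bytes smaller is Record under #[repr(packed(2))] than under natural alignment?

12

natural layout:
  z at 0 (size 2, align 2) → ends 2
  pad 2 to align 4 for score
  score at 4 (size 4, align 4) → ends 8
  vy at 8 (size 4, align 4) → ends 12
  pad 4 to align 8 for cooldown
  cooldown at 16 (size 8, align 8) → ends 24
  ammo at 24 (size 2, align 2) → ends 26
  x at 26 (size 11, align 1) → ends 37
  pad 3 to align 8 for target
  target at 40 (size 8, align 8) → ends 48
  hp at 48 (size 2, align 2) → ends 50
  team at 50 (size 1, align 1) → ends 51
  tail pad 5 to reach multiple of 8
  total 56 bytes, alignment 8
packed(2) layout:
  z at 0 (size 2, align 2) → ends 2
  score at 2 (size 4, align 2) → ends 6
  vy at 6 (size 4, align 2) → ends 10
  cooldown at 10 (size 8, align 2) → ends 18
  ammo at 18 (size 2, align 2) → ends 20
  x at 20 (size 11, align 1) → ends 31
  pad 1 to align 2 for target
  target at 32 (size 8, align 2) → ends 40
  hp at 40 (size 2, align 2) → ends 42
  team at 42 (size 1, align 1) → ends 43
  tail pad 1 to reach multiple of 2
  total 44 bytes, alignment 2
56 − 44 = 12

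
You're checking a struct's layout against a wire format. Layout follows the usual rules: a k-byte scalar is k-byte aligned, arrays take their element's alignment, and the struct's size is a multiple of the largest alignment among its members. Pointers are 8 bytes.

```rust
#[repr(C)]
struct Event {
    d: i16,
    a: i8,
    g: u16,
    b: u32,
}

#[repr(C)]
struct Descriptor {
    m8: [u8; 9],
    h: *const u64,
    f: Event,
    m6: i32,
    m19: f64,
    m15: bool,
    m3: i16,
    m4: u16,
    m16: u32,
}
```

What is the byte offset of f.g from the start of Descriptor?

28

Event: 0..2  d  (2B, 2-aligned); 2..3  a  (1B, 1-aligned); 3..4  -- padding (1B); 4..6  g  (2B, 2-aligned); 6..8  -- padding (2B); 8..12  b  (4B, 4-aligned); sizeof = 12, alignof = 4
0..9  m8  (9B, 1-aligned)
9..16  -- padding (7B)
16..24  h  (8B, 8-aligned)
24..36  f  (12B, 4-aligned)
within Event: g at 4
24 + 4 = 28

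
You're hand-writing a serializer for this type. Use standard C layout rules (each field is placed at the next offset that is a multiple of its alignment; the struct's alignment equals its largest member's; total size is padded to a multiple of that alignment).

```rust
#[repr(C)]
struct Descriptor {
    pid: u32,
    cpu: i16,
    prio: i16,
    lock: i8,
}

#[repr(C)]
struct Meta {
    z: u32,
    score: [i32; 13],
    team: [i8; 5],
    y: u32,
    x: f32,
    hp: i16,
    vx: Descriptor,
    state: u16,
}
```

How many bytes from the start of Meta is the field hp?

72

Descriptor: 0..4  pid  (4B, 4-aligned); 4..6  cpu  (2B, 2-aligned); 6..8  prio  (2B, 2-aligned); 8..9  lock  (1B, 1-aligned); 9..12  -- tail padding (3B); sizeof = 12, alignof = 4
0..4  z  (4B, 4-aligned)
4..56  score  (52B, 4-aligned)
56..61  team  (5B, 1-aligned)
61..64  -- padding (3B)
64..68  y  (4B, 4-aligned)
68..72  x  (4B, 4-aligned)
72..74  hp  (2B, 2-aligned)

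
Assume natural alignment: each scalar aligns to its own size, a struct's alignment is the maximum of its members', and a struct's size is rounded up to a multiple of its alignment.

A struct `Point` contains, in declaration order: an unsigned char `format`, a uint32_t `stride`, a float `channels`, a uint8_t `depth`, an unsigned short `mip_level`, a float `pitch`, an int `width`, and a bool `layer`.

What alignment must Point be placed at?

member alignments: format=1, stride=4, channels=4, depth=1, mip_level=2, pitch=4, width=4, layer=1
max = 4

4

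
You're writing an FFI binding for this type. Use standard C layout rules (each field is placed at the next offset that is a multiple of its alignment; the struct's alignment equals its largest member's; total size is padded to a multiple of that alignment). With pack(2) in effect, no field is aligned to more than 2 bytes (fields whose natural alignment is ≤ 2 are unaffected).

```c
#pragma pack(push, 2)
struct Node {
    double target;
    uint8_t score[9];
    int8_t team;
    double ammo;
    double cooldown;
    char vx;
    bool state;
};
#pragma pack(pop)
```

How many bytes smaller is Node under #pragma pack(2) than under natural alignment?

12

natural layout:
  0..8  target  (8B, 8-aligned)
  8..17  score  (9B, 1-aligned)
  17..18  team  (1B, 1-aligned)
  18..24  -- padding (6B)
  24..32  ammo  (8B, 8-aligned)
  32..40  cooldown  (8B, 8-aligned)
  40..41  vx  (1B, 1-aligned)
  41..42  state  (1B, 1-aligned)
  42..48  -- tail padding (6B)
  sizeof = 48, alignof = 8
packed(2) layout:
  0..8  target  (8B, 2-aligned)
  8..17  score  (9B, 1-aligned)
  17..18  team  (1B, 1-aligned)
  18..26  ammo  (8B, 2-aligned)
  26..34  cooldown  (8B, 2-aligned)
  34..35  vx  (1B, 1-aligned)
  35..36  state  (1B, 1-aligned)
  sizeof = 36, alignof = 2
48 − 36 = 12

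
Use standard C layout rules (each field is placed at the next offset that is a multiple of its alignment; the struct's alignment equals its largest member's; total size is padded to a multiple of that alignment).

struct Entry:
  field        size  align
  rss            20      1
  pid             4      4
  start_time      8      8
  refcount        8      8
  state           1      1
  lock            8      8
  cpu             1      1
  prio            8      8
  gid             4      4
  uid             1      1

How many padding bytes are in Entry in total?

0..20  rss  (20B, 1-aligned)
20..24  pid  (4B, 4-aligned)
24..32  start_time  (8B, 8-aligned)
32..40  refcount  (8B, 8-aligned)
40..41  state  (1B, 1-aligned)
41..48  -- padding (7B)
48..56  lock  (8B, 8-aligned)
56..57  cpu  (1B, 1-aligned)
57..64  -- padding (7B)
64..72  prio  (8B, 8-aligned)
72..76  gid  (4B, 4-aligned)
76..77  uid  (1B, 1-aligned)
77..80  -- tail padding (3B)
sizeof = 80, alignof = 8
data bytes 63, size 80 → padding 17

17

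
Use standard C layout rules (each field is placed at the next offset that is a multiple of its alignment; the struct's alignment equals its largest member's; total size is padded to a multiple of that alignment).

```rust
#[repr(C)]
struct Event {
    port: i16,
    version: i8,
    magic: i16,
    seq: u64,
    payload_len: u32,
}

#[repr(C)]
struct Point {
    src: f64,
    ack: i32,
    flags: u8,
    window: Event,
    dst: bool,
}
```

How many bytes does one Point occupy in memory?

Event: port at 0 (size 2, align 2) → ends 2; version at 2 (size 1, align 1) → ends 3; pad 1 to align 2 for magic; magic at 4 (size 2, align 2) → ends 6; pad 2 to align 8 for seq; seq at 8 (size 8, align 8) → ends 16; payload_len at 16 (size 4, align 4) → ends 20; tail pad 4 to reach multiple of 8; total 24 bytes, alignment 8
src at 0 (size 8, align 8) → ends 8
ack at 8 (size 4, align 4) → ends 12
flags at 12 (size 1, align 1) → ends 13
pad 3 to align 8 for window
window at 16 (size 24, align 8) → ends 40
dst at 40 (size 1, align 1) → ends 41
tail pad 7 to reach multiple of 8
total 48 bytes, alignment 8

48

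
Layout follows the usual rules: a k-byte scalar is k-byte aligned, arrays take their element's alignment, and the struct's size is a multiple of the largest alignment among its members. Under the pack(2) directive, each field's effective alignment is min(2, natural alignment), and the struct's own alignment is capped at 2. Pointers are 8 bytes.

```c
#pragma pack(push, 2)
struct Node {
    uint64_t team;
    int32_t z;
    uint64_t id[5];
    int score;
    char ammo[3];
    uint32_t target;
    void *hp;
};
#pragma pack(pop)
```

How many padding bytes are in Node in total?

0..8  team  (8B, 2-aligned)
8..12  z  (4B, 2-aligned)
12..52  id  (40B, 2-aligned)
52..56  score  (4B, 2-aligned)
56..59  ammo  (3B, 1-aligned)
59..60  -- padding (1B)
60..64  target  (4B, 2-aligned)
64..72  hp  (8B, 2-aligned)
sizeof = 72, alignof = 2
data bytes 71, size 72 → padding 1

1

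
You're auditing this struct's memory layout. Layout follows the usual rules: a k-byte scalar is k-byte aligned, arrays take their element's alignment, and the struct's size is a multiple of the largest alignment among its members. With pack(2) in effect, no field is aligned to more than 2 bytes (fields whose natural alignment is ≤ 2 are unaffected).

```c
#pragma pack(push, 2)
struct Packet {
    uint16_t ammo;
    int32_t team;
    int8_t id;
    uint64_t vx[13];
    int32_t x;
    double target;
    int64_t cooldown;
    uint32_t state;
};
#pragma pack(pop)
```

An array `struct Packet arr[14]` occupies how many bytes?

1904

@0: ammo [2B, align 2] → 2
@2: team [4B, align 2] → 6
@6: id [1B, align 1] → 7
+1 pad (align 2)
@8: vx [104B, align 2] → 112
@112: x [4B, align 2] → 116
@116: target [8B, align 2] → 124
@124: cooldown [8B, align 2] → 132
@132: state [4B, align 2] → 136
size 136, align 2
array of 14: 14 × 136 = 1904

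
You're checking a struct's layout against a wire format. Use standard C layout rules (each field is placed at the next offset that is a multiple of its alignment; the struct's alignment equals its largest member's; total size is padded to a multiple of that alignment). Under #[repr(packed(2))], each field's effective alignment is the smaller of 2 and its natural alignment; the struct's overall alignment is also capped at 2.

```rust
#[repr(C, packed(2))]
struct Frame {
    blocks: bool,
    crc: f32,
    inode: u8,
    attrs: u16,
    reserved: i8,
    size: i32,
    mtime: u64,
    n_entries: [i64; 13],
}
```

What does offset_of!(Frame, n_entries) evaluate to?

0..1  blocks  (1B, 1-aligned)
1..2  -- padding (1B)
2..6  crc  (4B, 2-aligned)
6..7  inode  (1B, 1-aligned)
7..8  -- padding (1B)
8..10  attrs  (2B, 2-aligned)
10..11  reserved  (1B, 1-aligned)
11..12  -- padding (1B)
12..16  size  (4B, 2-aligned)
16..24  mtime  (8B, 2-aligned)
24..128  n_entries  (104B, 2-aligned)

24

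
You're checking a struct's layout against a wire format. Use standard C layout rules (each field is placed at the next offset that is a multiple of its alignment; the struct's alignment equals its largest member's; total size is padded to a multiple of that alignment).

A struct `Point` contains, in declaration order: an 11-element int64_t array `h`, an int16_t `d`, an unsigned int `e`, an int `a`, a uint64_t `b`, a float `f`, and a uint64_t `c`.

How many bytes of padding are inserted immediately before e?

2

h at 0 (size 88, align 8) → ends 88
d at 88 (size 2, align 2) → ends 90
pad 2 to align 4 for e
e at 92 (size 4, align 4) → ends 96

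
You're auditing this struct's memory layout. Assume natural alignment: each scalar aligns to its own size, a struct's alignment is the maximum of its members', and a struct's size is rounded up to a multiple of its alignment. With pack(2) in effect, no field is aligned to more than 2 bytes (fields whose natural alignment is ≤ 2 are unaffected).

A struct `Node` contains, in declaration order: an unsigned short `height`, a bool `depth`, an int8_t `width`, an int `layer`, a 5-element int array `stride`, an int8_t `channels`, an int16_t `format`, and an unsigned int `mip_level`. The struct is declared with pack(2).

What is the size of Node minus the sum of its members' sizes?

@0: height [2B, align 2] → 2
@2: depth [1B, align 1] → 3
@3: width [1B, align 1] → 4
@4: layer [4B, align 2] → 8
@8: stride [20B, align 2] → 28
@28: channels [1B, align 1] → 29
+1 pad (align 2)
@30: format [2B, align 2] → 32
@32: mip_level [4B, align 2] → 36
size 36, align 2
data bytes 35, size 36 → padding 1

1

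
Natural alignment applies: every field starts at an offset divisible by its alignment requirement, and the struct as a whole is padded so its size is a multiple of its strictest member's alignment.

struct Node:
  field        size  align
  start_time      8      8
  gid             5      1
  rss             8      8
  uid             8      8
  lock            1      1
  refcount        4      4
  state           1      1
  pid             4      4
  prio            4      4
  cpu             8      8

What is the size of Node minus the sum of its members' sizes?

0..8  start_time  (8B, 8-aligned)
8..13  gid  (5B, 1-aligned)
13..16  -- padding (3B)
16..24  rss  (8B, 8-aligned)
24..32  uid  (8B, 8-aligned)
32..33  lock  (1B, 1-aligned)
33..36  -- padding (3B)
36..40  refcount  (4B, 4-aligned)
40..41  state  (1B, 1-aligned)
41..44  -- padding (3B)
44..48  pid  (4B, 4-aligned)
48..52  prio  (4B, 4-aligned)
52..56  -- padding (4B)
56..64  cpu  (8B, 8-aligned)
sizeof = 64, alignof = 8
data bytes 51, size 64 → padding 13

13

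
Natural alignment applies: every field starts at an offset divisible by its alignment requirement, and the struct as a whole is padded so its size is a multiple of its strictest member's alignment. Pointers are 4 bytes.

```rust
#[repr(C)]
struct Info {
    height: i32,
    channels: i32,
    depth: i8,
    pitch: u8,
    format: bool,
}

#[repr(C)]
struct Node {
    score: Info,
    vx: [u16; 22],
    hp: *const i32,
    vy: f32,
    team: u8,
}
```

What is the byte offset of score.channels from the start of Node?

4

Info: 0..4  height  (4B, 4-aligned); 4..8  channels  (4B, 4-aligned); 8..9  depth  (1B, 1-aligned); 9..10  pitch  (1B, 1-aligned); 10..11  format  (1B, 1-aligned); 11..12  -- tail padding (1B); sizeof = 12, alignof = 4
0..12  score  (12B, 4-aligned)
within Info: channels at 4
0 + 4 = 4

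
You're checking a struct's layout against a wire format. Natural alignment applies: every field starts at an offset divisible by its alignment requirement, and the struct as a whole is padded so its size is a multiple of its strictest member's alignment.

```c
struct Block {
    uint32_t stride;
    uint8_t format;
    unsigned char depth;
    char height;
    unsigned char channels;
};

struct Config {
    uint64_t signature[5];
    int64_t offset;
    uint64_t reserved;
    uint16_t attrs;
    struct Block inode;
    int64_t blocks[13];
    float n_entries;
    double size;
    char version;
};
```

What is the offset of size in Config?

Block: 0..4  stride  (4B, 4-aligned); 4..5  format  (1B, 1-aligned); 5..6  depth  (1B, 1-aligned); 6..7  height  (1B, 1-aligned); 7..8  channels  (1B, 1-aligned); sizeof = 8, alignof = 4
0..40  signature  (40B, 8-aligned)
40..48  offset  (8B, 8-aligned)
48..56  reserved  (8B, 8-aligned)
56..58  attrs  (2B, 2-aligned)
58..60  -- padding (2B)
60..68  inode  (8B, 4-aligned)
68..72  -- padding (4B)
72..176  blocks  (104B, 8-aligned)
176..180  n_entries  (4B, 4-aligned)
180..184  -- padding (4B)
184..192  size  (8B, 8-aligned)

184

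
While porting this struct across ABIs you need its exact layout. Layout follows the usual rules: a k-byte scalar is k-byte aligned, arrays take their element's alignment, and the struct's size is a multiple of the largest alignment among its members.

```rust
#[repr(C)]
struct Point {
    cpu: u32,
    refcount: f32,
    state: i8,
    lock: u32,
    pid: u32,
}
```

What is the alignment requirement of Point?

4

member alignments: cpu=4, refcount=4, state=1, lock=4, pid=4
max = 4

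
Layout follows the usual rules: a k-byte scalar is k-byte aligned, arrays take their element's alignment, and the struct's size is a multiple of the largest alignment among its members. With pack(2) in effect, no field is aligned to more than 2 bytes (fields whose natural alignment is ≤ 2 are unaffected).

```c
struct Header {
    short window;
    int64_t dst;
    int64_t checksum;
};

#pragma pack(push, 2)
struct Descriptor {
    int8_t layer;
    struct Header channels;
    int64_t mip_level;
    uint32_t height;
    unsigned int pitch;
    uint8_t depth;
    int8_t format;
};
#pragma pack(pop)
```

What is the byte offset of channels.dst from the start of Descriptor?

Header: @0: window [2B, align 2] → 2; +6 pad (align 8); @8: dst [8B, align 8] → 16; @16: checksum [8B, align 8] → 24; size 24, align 8
@0: layer [1B, align 1] → 1
+1 pad (align 2)
@2: channels [24B, align 2] → 26
within Header: dst at 8
2 + 8 = 10

10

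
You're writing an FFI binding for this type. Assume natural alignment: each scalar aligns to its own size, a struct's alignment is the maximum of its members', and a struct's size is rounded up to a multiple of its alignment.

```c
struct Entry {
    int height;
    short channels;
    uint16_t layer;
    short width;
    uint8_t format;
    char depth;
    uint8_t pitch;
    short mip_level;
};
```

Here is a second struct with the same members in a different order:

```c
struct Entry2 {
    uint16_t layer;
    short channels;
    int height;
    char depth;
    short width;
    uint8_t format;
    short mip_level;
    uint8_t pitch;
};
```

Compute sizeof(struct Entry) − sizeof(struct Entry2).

-4

@0: height [4B, align 4] → 4
@4: channels [2B, align 2] → 6
@6: layer [2B, align 2] → 8
@8: width [2B, align 2] → 10
@10: format [1B, align 1] → 11
@11: depth [1B, align 1] → 12
@12: pitch [1B, align 1] → 13
+1 pad (align 2)
@14: mip_level [2B, align 2] → 16
size 16, align 4
— Entry2 —
@0: layer [2B, align 2] → 2
@2: channels [2B, align 2] → 4
@4: height [4B, align 4] → 8
@8: depth [1B, align 1] → 9
+1 pad (align 2)
@10: width [2B, align 2] → 12
@12: format [1B, align 1] → 13
+1 pad (align 2)
@14: mip_level [2B, align 2] → 16
@16: pitch [1B, align 1] → 17
+3 tail pad (align 4)
size 20, align 4
16 − 20 = -4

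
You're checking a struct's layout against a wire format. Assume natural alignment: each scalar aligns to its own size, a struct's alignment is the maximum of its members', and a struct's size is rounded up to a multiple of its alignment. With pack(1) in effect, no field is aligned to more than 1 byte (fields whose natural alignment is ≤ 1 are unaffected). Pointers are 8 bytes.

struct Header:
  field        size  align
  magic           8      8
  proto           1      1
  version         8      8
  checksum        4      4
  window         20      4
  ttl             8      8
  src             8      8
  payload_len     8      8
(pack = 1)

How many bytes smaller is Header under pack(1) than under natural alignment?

7

natural layout:
  magic at 0 (size 8, align 8) → ends 8
  proto at 8 (size 1, align 1) → ends 9
  pad 7 to align 8 for version
  version at 16 (size 8, align 8) → ends 24
  checksum at 24 (size 4, align 4) → ends 28
  window at 28 (size 20, align 4) → ends 48
  ttl at 48 (size 8, align 8) → ends 56
  src at 56 (size 8, align 8) → ends 64
  payload_len at 64 (size 8, align 8) → ends 72
  total 72 bytes, alignment 8
packed(1) layout:
  magic at 0 (size 8, align 1) → ends 8
  proto at 8 (size 1, align 1) → ends 9
  version at 9 (size 8, align 1) → ends 17
  checksum at 17 (size 4, align 1) → ends 21
  window at 21 (size 20, align 1) → ends 41
  ttl at 41 (size 8, align 1) → ends 49
  src at 49 (size 8, align 1) → ends 57
  payload_len at 57 (size 8, align 1) → ends 65
  total 65 bytes, alignment 1
72 − 65 = 7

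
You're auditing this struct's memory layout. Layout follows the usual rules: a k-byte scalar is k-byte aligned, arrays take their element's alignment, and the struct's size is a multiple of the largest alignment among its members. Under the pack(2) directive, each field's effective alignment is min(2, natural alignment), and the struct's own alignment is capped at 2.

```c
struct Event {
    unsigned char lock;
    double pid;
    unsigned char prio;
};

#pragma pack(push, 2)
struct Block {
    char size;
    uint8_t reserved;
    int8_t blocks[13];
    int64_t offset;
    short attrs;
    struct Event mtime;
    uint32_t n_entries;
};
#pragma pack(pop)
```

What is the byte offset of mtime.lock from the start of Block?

26

Event: lock at 0 (size 1, align 1) → ends 1; pad 7 to align 8 for pid; pid at 8 (size 8, align 8) → ends 16; prio at 16 (size 1, align 1) → ends 17; tail pad 7 to reach multiple of 8; total 24 bytes, alignment 8
size at 0 (size 1, align 1) → ends 1
reserved at 1 (size 1, align 1) → ends 2
blocks at 2 (size 13, align 1) → ends 15
pad 1 to align 2 for offset
offset at 16 (size 8, align 2) → ends 24
attrs at 24 (size 2, align 2) → ends 26
mtime at 26 (size 24, align 2) → ends 50
within Event: lock at 0
26 + 0 = 26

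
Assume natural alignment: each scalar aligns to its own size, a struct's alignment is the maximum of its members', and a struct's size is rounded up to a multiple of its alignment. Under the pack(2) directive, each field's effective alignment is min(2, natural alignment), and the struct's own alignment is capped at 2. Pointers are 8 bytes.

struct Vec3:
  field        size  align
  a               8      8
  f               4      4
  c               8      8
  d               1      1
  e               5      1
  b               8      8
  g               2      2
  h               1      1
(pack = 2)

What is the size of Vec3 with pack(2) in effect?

a at 0 (size 8, align 2) → ends 8
f at 8 (size 4, align 2) → ends 12
c at 12 (size 8, align 2) → ends 20
d at 20 (size 1, align 1) → ends 21
e at 21 (size 5, align 1) → ends 26
b at 26 (size 8, align 2) → ends 34
g at 34 (size 2, align 2) → ends 36
h at 36 (size 1, align 1) → ends 37
tail pad 1 to reach multiple of 2
total 38 bytes, alignment 2

38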